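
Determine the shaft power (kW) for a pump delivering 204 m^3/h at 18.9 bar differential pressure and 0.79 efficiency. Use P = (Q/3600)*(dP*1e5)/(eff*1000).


Q = 204 / 3600 = 0.0566667 m^3/s
P = 0.0566667 * (18.9 * 1e5) / 0.79 / 1000 = 135.6

135.6 kW


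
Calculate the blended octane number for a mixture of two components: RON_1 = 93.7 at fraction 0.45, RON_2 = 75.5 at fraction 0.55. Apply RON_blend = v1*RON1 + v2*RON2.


Linear blending: RON_blend = sum(vi * RONi)
Contribution 1: 0.45 * 93.7 = 42.165
Contribution 2: 0.55 * 75.5 = 41.525
RON_blend = 42.165 + 41.525 = 83.69

83.69


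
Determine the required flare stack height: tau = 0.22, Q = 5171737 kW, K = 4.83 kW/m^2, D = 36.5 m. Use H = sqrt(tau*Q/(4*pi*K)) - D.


tau*Q/(4*pi*K) = 0.22 * 5171737 / (4 * pi * 4.83) = 18745.7
sqrt(18745.7) = 136.915
H = 136.915 - 36.5 = 100.4

100.4 m


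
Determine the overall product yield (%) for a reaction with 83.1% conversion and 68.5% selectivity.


Overall yield = conversion (%) * selectivity (%) / 100
Conversion = 83.1%, Selectivity = 68.5%
Y = 83.1 * 68.5 / 100
= 56.9235 %

56.9235 %


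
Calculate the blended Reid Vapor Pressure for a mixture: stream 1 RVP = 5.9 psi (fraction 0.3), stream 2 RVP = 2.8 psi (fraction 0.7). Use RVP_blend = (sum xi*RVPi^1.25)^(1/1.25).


Chevron index: RVP_blend = (sum xi*RVPi^1.25)^(1/1.25)
RVP^1.25 terms: 0.3 * 5.9^1.25 + 0.7 * 2.8^1.25 = 5.29398
RVP_blend = 5.29398^(1/1.25) = 3.793

3.793 psi


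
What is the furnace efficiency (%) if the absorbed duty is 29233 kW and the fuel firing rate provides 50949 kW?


Furnace efficiency = Q_absorbed / Q_fuel * 100
= 29233 / 50949 * 100 = 57.38

57.38 %


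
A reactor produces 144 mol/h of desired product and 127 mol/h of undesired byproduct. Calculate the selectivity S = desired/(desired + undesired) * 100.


Selectivity = desired / (desired + undesired) * 100
Total products = 144 + 127 = 271 mol/h
S = 144 / 271 * 100
= 0.5314 * 100
= 53.14 %

53.14 %


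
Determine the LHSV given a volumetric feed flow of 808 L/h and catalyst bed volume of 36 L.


LHSV = volumetric feed rate / catalyst volume
= 808 L/h / 36 L
= 22.44 h^-1

22.44 h^-1


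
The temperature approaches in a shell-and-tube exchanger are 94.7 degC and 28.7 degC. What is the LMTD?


LMTD = (dT1 - dT2) / ln(dT1/dT2)
= (94.7 - 28.7) / ln(94.7 / 28.7) = 66 / 1.19382 = 55.28

55.28 degC


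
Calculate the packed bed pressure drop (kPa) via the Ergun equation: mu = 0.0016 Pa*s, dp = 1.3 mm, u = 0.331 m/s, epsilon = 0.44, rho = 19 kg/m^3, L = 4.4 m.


dp = 1.3 mm = 0.0013 m
Viscous term = 150*0.0016*0.331*(1-0.44)^2 / (0.0013^2*0.44^3) = 173050
Inertial term = 1.75*19*0.331^2*(1-0.44) / (0.0013*0.44^3) = 18421.9
dP/L = 173050 + 18421.9 = 191472 Pa/m
dP = 191472 * 4.4 / 1000 = 842.5 kPa

842.5 kPa


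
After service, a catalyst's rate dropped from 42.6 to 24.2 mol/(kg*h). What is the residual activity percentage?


Activity (%) = (rate_used / rate_fresh) * 100
rate_used = 24.2, rate_fresh = 42.6
= (24.2 / 42.6) * 100
= 0.5681 * 100 = 56.81

56.81 %


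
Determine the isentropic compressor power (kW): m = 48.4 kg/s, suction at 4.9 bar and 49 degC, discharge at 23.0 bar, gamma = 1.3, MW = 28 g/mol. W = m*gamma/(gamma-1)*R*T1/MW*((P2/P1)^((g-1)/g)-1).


Isentropic work: W = m*(gamma/(gamma-1))*(R*T1/MW)*((P2/P1)^((gamma-1)/gamma) - 1)
T1 = 49 + 273.15 = 322.15 K
Pressure ratio = 23.0 / 4.9 = 4.69388
Exponent = (1.3 - 1)/1.3 = 0.230769
(P2/P1)^exp - 1 = 4.69388^0.230769 - 1 = 0.428791
W = 48.4 * 1.3 / 0.3 * 8.314 * 322.15 / 28 * 0.428791 = 8602

8602 kW


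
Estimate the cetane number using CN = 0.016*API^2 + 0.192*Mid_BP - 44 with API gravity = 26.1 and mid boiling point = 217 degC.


CN = 0.016 * 26.1^2 + 0.192 * 217 - 44
CN = 10.89936 + 41.664 - 44 = 8.56336

8.56336


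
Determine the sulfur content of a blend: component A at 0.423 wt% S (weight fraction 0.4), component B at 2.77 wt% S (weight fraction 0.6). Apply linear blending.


Linear sulfur blending: S_blend = x1*S1 + x2*S2
Contribution 1: 0.4 * 0.423 = 0.1692 wt%
Contribution 2: 0.6 * 2.77 = 1.662 wt%
S_blend = 0.1692 + 1.662 = 1.8312

1.8312 wt%


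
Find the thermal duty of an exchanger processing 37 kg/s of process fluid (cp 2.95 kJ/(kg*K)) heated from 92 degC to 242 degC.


Q = m_dot * cp * delta_T
delta_T = 242 - 92 = 150 K
Q = 37 * 2.95 * 150
= 109.15 * 150
= 16372.5 kW

16372.5 kW


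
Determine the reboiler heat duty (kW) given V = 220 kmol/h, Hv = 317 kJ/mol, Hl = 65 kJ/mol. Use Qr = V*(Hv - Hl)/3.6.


Qr = 220 * (317 - 65) / 3.6 = 220 * 252 / 3.6 = 15400

15400 kW


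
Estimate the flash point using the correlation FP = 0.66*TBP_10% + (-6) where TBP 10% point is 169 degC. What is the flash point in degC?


FP = 0.66 * 169 + (-6) = 105.54

105.54 degC


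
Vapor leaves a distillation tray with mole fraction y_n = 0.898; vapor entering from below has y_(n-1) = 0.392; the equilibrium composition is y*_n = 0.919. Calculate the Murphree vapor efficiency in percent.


Murphree vapor efficiency: EMV = (y_n - y_(n-1)) / (y*_n - y_(n-1)) * 100
EMV = (0.898 - 0.392) / (0.919 - 0.392) * 100 = 0.506 / 0.527 * 100 = 96.02

96.02 %


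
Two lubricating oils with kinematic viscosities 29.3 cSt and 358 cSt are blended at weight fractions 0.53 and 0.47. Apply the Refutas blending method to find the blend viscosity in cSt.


Refutas method: VBN_i = 14.534*ln(ln(visc_i + 0.8)) + 10.975, blended linearly by mass fraction; since VBN is linear in VBI_i = ln(ln(visc_i + 0.8)) and the fractions sum to 1, blend VBI directly: visc = exp(exp(VBI_blend)) - 0.8
VBI_1 = ln(ln(29.3 + 0.8)) = 1.22511
VBI_2 = ln(ln(358 + 0.8)) = 1.77203
VBI_blend = 0.53 * 1.22511 + 0.47 * 1.77203 = 1.48216
visc_blend = exp(exp(1.48216)) - 0.8 = 80.85

80.85 cSt


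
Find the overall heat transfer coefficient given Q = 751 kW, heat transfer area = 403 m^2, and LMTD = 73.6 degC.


From Q = U*A*LMTD, U = Q / (A * LMTD)
U = 751 / (403 * 73.6) = 751 / 29660.8 = 0.02532

0.02532 kW/(m^2*K)


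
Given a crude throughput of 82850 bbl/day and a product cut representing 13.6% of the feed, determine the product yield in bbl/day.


Crude throughput = 82850 bbl/day
Fraction yield = 13.6%
yield = throughput * fraction / 100
yield = 82850 * 13.6 / 100 = 11267.6

11267.6 bbl/day


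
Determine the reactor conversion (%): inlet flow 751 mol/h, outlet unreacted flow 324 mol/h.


X = (F_in - F_out) / F_in * 100
Moles reacted = 751 - 324 = 427
X = 427 / 751 * 100
= 0.5686 * 100
= 56.86 %

56.86 %


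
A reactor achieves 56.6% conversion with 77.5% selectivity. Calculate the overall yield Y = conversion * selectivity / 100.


Overall yield = conversion (%) * selectivity (%) / 100
Conversion = 56.6%, Selectivity = 77.5%
Y = 56.6 * 77.5 / 100
= 43.865 %

43.865 %


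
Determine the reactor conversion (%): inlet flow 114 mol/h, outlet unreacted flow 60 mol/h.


X = (F_in - F_out) / F_in * 100
Moles reacted = 114 - 60 = 54
X = 54 / 114 * 100
= 0.4737 * 100
= 47.37 %

47.37 %


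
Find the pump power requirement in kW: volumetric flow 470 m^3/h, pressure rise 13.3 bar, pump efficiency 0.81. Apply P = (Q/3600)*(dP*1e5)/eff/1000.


Q = 470 / 3600 = 0.130556 m^3/s
P = 0.130556 * (13.3 * 1e5) / 0.81 / 1000 = 214.4

214.4 kW


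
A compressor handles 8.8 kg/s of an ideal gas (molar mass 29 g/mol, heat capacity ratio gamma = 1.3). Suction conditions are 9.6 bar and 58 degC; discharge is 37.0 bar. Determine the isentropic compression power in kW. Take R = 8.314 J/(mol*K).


Isentropic work: W = m*(gamma/(gamma-1))*(R*T1/MW)*((P2/P1)^((gamma-1)/gamma) - 1)
T1 = 58 + 273.15 = 331.15 K
Pressure ratio = 37.0 / 9.6 = 3.85417
Exponent = (1.3 - 1)/1.3 = 0.230769
(P2/P1)^exp - 1 = 3.85417^0.230769 - 1 = 0.365258
W = 8.8 * 1.3 / 0.3 * 8.314 * 331.15 / 29 * 0.365258 = 1322

1322 kW


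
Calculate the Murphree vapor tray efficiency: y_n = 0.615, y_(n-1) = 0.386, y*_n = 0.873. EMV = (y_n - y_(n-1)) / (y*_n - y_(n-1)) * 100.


Murphree vapor efficiency: EMV = (y_n - y_(n-1)) / (y*_n - y_(n-1)) * 100
EMV = (0.615 - 0.386) / (0.873 - 0.386) * 100 = 0.229 / 0.487 * 100 = 47.02

47.02 %


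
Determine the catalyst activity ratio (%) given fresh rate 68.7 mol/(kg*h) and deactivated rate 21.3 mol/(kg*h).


Activity (%) = (rate_used / rate_fresh) * 100
rate_used = 21.3, rate_fresh = 68.7
= (21.3 / 68.7) * 100
= 0.3100 * 100 = 31.00

31.00 %


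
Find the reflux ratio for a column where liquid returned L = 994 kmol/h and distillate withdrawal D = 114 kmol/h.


Reflux ratio definition: R = L / D (liquid returned / distillate withdrawn)
L = 994 kmol/h, D = 114 kmol/h
R = 994 / 114 = 8.719

8.719


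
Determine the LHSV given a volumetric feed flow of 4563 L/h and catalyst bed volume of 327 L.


LHSV = volumetric feed rate / catalyst volume
= 4563 L/h / 327 L
= 13.95 h^-1

13.95 h^-1


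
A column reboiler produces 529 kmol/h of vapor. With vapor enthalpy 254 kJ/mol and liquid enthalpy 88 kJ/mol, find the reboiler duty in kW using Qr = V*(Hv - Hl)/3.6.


Qr = 529 * (254 - 88) / 3.6 = 529 * 166 / 3.6 = 24390

24390 kW


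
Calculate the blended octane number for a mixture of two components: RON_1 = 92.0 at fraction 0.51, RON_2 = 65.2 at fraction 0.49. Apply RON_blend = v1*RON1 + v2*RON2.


Linear blending: RON_blend = sum(vi * RONi)
Contribution 1: 0.51 * 92.0 = 46.92
Contribution 2: 0.49 * 65.2 = 31.948
RON_blend = 46.92 + 31.948 = 78.868

78.868


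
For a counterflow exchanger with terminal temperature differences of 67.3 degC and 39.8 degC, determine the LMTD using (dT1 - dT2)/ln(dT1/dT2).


LMTD = (dT1 - dT2) / ln(dT1/dT2)
= (67.3 - 39.8) / ln(67.3 / 39.8) = 27.5 / 0.525293 = 52.35

52.35 degC


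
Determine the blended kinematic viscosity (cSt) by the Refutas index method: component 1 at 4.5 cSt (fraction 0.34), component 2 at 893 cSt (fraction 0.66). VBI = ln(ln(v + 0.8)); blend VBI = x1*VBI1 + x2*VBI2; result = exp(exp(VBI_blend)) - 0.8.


Refutas method: VBN_i = 14.534*ln(ln(visc_i + 0.8)) + 10.975, blended linearly by mass fraction; since VBN is linear in VBI_i = ln(ln(visc_i + 0.8)) and the fractions sum to 1, blend VBI directly: visc = exp(exp(VBI_blend)) - 0.8
VBI_1 = ln(ln(4.5 + 0.8)) = 0.51145
VBI_2 = ln(ln(893 + 0.8)) = 1.91626
VBI_blend = 0.34 * 0.51145 + 0.66 * 1.91626 = 1.43862
visc_blend = exp(exp(1.43862)) - 0.8 = 66.89

66.89 cSt


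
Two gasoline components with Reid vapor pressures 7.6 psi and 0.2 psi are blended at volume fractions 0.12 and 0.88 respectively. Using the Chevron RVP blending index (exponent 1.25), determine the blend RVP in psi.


Chevron index: RVP_blend = (sum xi*RVPi^1.25)^(1/1.25)
RVP^1.25 terms: 0.12 * 7.6^1.25 + 0.88 * 0.2^1.25 = 1.63195
RVP_blend = 1.63195^(1/1.25) = 1.480

1.480 psi


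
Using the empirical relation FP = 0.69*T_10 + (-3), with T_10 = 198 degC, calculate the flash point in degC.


FP = 0.69 * 198 + (-3) = 133.62

133.62 degC


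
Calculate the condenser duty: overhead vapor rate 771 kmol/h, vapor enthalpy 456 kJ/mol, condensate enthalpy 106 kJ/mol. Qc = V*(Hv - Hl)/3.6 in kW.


Qc = 771 * (456 - 106) / 3.6 = 771 * 350 / 3.6 = 74960

74960 kW


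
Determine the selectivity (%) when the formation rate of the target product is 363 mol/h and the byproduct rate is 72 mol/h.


Selectivity = desired / (desired + undesired) * 100
Total products = 363 + 72 = 435 mol/h
S = 363 / 435 * 100
= 0.8345 * 100
= 83.45 %

83.45 %


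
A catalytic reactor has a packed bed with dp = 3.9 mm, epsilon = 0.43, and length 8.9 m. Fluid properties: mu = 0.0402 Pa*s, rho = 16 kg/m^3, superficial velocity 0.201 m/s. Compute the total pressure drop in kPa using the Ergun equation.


dp = 3.9 mm = 0.0039 m
Viscous term = 150*0.0402*0.201*(1-0.43)^2 / (0.0039^2*0.43^3) = 325633
Inertial term = 1.75*16*0.201^2*(1-0.43) / (0.0039*0.43^3) = 2079.48
dP/L = 325633 + 2079.48 = 327712 Pa/m
dP = 327712 * 8.9 / 1000 = 2917 kPa

2917 kPa


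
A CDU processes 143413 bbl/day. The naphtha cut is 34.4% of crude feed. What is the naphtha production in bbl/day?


Crude throughput = 143413 bbl/day
Fraction yield = 34.4%
yield = throughput * fraction / 100
yield = 143413 * 34.4 / 100 = 49334.072

49334.072 bbl/day


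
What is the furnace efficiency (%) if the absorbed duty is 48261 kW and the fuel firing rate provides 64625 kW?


Furnace efficiency = Q_absorbed / Q_fuel * 100
= 48261 / 64625 * 100 = 74.68

74.68 %


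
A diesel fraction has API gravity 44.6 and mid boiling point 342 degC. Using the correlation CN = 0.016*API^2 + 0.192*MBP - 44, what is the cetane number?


CN = 0.016 * 44.6^2 + 0.192 * 342 - 44
CN = 31.82656 + 65.664 - 44 = 53.49056

53.49056


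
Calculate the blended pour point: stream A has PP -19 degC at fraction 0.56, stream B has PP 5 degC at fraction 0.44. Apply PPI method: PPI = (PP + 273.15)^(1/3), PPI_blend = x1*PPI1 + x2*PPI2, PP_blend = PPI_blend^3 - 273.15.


PPI_1 = (-19 + 273.15)^(1/3) = 6.334272
PPI_2 = (5 + 273.15)^(1/3) = 6.527693
PPI_blend = 0.56 * 6.334272 + 0.44 * 6.527693 = 6.419377
PP_blend = 6.419377^3 - 273.15 = 264.5323 - 273.15 = -8.62

-8.62 degC


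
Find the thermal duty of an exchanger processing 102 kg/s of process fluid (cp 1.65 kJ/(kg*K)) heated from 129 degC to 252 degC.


Q = m_dot * cp * delta_T
delta_T = 252 - 129 = 123 K
Q = 102 * 1.65 * 123
= 168.3 * 123
= 20700.9 kW

20700.9 kW


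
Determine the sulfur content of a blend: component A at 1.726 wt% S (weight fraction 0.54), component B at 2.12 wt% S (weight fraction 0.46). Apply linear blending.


Linear sulfur blending: S_blend = x1*S1 + x2*S2
Contribution 1: 0.54 * 1.726 = 0.93204 wt%
Contribution 2: 0.46 * 2.12 = 0.9752 wt%
S_blend = 0.93204 + 0.9752 = 1.90724

1.90724 wt%


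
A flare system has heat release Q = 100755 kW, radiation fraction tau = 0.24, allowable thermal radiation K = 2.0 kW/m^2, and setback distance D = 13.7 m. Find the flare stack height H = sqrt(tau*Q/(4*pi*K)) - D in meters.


tau*Q/(4*pi*K) = 0.24 * 100755 / (4 * pi * 2.0) = 962.139
sqrt(962.139) = 31.0184
H = 31.0184 - 13.7 = 17.32

17.32 m


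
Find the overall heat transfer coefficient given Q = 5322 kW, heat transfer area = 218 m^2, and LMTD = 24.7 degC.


From Q = U*A*LMTD, U = Q / (A * LMTD)
U = 5322 / (218 * 24.7) = 5322 / 5384.6 = 0.9884

0.9884 kW/(m^2*K)


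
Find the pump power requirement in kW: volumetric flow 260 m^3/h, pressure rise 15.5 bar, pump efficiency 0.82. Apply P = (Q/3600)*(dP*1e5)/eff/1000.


Q = 260 / 3600 = 0.0722222 m^3/s
P = 0.0722222 * (15.5 * 1e5) / 0.82 / 1000 = 136.5

136.5 kW


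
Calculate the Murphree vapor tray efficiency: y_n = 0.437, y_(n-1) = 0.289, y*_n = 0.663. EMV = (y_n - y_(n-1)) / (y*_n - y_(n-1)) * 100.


Murphree vapor efficiency: EMV = (y_n - y_(n-1)) / (y*_n - y_(n-1)) * 100
EMV = (0.437 - 0.289) / (0.663 - 0.289) * 100 = 0.148 / 0.374 * 100 = 39.57

39.57 %


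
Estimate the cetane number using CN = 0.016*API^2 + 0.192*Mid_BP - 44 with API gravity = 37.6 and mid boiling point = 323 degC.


CN = 0.016 * 37.6^2 + 0.192 * 323 - 44
CN = 22.62016 + 62.016 - 44 = 40.63616

40.63616


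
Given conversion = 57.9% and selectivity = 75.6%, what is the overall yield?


Overall yield = conversion (%) * selectivity (%) / 100
Conversion = 57.9%, Selectivity = 75.6%
Y = 57.9 * 75.6 / 100
= 43.7724 %

43.7724 %


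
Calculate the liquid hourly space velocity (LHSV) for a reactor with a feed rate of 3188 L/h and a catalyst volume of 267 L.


LHSV = volumetric feed rate / catalyst volume
= 3188 L/h / 267 L
= 11.94 h^-1

11.94 h^-1


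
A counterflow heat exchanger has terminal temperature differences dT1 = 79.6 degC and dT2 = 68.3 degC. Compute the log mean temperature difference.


LMTD = (dT1 - dT2) / ln(dT1/dT2)
= (79.6 - 68.3) / ln(79.6 / 68.3) = 11.3 / 0.153104 = 73.81

73.81 degC


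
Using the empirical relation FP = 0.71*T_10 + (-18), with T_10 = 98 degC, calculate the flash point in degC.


FP = 0.71 * 98 + (-18) = 51.58

51.58 degC


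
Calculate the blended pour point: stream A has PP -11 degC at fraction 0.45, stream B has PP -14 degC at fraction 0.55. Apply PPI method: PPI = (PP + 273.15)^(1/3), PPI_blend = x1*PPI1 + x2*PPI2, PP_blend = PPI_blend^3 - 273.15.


PPI_1 = (-11 + 273.15)^(1/3) = 6.400049
PPI_2 = (-14 + 273.15)^(1/3) = 6.375541
PPI_blend = 0.45 * 6.400049 + 0.55 * 6.375541 = 6.38657
PP_blend = 6.38657^3 - 273.15 = 260.4972 - 273.15 = -12.65

-12.65 degC


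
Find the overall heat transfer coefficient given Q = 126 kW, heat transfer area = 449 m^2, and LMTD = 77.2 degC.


From Q = U*A*LMTD, U = Q / (A * LMTD)
U = 126 / (449 * 77.2) = 126 / 34662.8 = 0.003635

0.003635 kW/(m^2*K)


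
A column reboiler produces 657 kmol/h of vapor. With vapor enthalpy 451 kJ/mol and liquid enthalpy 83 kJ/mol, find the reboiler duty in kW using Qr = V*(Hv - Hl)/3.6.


Qr = 657 * (451 - 83) / 3.6 = 657 * 368 / 3.6 = 67160

67160 kW


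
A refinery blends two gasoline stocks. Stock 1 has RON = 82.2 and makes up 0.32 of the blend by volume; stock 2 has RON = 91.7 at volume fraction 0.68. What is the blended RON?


Linear blending: RON_blend = sum(vi * RONi)
Contribution 1: 0.32 * 82.2 = 26.304
Contribution 2: 0.68 * 91.7 = 62.356
RON_blend = 26.304 + 62.356 = 88.66

88.66


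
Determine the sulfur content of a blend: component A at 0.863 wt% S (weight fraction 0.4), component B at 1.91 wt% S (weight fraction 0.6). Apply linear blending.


Linear sulfur blending: S_blend = x1*S1 + x2*S2
Contribution 1: 0.4 * 0.863 = 0.3452 wt%
Contribution 2: 0.6 * 1.91 = 1.146 wt%
S_blend = 0.3452 + 1.146 = 1.4912

1.4912 wt%


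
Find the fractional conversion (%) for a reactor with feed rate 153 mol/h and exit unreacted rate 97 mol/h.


X = (F_in - F_out) / F_in * 100
Moles reacted = 153 - 97 = 56
X = 56 / 153 * 100
= 0.3660 * 100
= 36.60 %

36.60 %


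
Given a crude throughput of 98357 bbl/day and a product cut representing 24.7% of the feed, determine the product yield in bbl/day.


Crude throughput = 98357 bbl/day
Fraction yield = 24.7%
yield = throughput * fraction / 100
yield = 98357 * 24.7 / 100 = 24294.179

24294.179 bbl/day


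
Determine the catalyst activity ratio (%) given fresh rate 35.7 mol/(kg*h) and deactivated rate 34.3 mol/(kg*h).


Activity (%) = (rate_used / rate_fresh) * 100
rate_used = 34.3, rate_fresh = 35.7
= (34.3 / 35.7) * 100
= 0.9608 * 100 = 96.08

96.08 %


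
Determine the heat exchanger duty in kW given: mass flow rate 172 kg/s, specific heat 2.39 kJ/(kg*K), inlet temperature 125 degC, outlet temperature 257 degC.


Q = m_dot * cp * delta_T
delta_T = 257 - 125 = 132 K
Q = 172 * 2.39 * 132
= 411.08 * 132
= 54262.56 kW

54262.56 kW


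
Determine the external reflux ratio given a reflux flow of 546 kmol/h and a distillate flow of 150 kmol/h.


Reflux ratio definition: R = L / D (liquid returned / distillate withdrawn)
L = 546 kmol/h, D = 150 kmol/h
R = 546 / 150 = 3.640

3.640


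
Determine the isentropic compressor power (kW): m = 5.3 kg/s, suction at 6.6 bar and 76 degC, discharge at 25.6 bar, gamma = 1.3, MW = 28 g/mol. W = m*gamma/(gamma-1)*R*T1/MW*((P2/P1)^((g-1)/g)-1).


Isentropic work: W = m*(gamma/(gamma-1))*(R*T1/MW)*((P2/P1)^((gamma-1)/gamma) - 1)
T1 = 76 + 273.15 = 349.15 K
Pressure ratio = 25.6 / 6.6 = 3.87879
Exponent = (1.3 - 1)/1.3 = 0.230769
(P2/P1)^exp - 1 = 3.87879^0.230769 - 1 = 0.367265
W = 5.3 * 1.3 / 0.3 * 8.314 * 349.15 / 28 * 0.367265 = 874.5

874.5 kW


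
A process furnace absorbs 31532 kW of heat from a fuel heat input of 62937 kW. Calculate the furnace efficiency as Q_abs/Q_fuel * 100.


Furnace efficiency = Q_absorbed / Q_fuel * 100
= 31532 / 62937 * 100 = 50.10

50.10 %


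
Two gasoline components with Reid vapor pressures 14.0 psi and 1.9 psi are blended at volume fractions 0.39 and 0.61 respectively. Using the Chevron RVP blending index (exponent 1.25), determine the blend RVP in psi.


Chevron index: RVP_blend = (sum xi*RVPi^1.25)^(1/1.25)
RVP^1.25 terms: 0.39 * 14.0^1.25 + 0.61 * 1.9^1.25 = 11.9222
RVP_blend = 11.9222^(1/1.25) = 7.262

7.262 psi


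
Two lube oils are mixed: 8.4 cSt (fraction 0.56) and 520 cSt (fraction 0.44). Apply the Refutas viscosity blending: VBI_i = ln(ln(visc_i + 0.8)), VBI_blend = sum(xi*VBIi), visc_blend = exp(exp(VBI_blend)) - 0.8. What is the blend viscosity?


Refutas method: VBN_i = 14.534*ln(ln(visc_i + 0.8)) + 10.975, blended linearly by mass fraction; since VBN is linear in VBI_i = ln(ln(visc_i + 0.8)) and the fractions sum to 1, blend VBI directly: visc = exp(exp(VBI_blend)) - 0.8
VBI_1 = ln(ln(8.4 + 0.8)) = 0.797148
VBI_2 = ln(ln(520 + 0.8)) = 1.83344
VBI_blend = 0.56 * 0.797148 + 0.44 * 1.83344 = 1.25312
visc_blend = exp(exp(1.25312)) - 0.8 = 32.36

32.36 cSt


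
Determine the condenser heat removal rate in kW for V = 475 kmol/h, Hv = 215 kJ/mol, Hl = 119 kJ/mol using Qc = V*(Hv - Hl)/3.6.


Qc = 475 * (215 - 119) / 3.6 = 475 * 96 / 3.6 = 12670

12670 kW


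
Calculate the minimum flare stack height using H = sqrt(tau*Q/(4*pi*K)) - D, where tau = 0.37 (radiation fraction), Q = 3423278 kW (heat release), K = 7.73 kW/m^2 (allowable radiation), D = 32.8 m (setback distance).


tau*Q/(4*pi*K) = 0.37 * 3423278 / (4 * pi * 7.73) = 13039.3
sqrt(13039.3) = 114.19
H = 114.19 - 32.8 = 81.39

81.39 m


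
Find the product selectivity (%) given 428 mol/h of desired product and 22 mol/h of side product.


Selectivity = desired / (desired + undesired) * 100
Total products = 428 + 22 = 450 mol/h
S = 428 / 450 * 100
= 0.9511 * 100
= 95.11 %

95.11 %


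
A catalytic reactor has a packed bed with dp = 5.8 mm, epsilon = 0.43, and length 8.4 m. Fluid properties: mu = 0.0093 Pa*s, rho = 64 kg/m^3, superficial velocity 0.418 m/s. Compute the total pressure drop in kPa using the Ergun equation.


dp = 5.8 mm = 0.0058 m
Viscous term = 150*0.0093*0.418*(1-0.43)^2 / (0.0058^2*0.43^3) = 70833.5
Inertial term = 1.75*64*0.418^2*(1-0.43) / (0.0058*0.43^3) = 24188.7
dP/L = 70833.5 + 24188.7 = 95022.2 Pa/m
dP = 95022.2 * 8.4 / 1000 = 798.2 kPa

798.2 kPa


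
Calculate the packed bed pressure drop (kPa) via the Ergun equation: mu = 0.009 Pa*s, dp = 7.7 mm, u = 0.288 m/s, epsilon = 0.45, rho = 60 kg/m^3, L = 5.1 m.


dp = 7.7 mm = 0.0077 m
Viscous term = 150*0.009*0.288*(1-0.45)^2 / (0.0077^2*0.45^3) = 21768.7
Inertial term = 1.75*60*0.288^2*(1-0.45) / (0.0077*0.45^3) = 6826.67
dP/L = 21768.7 + 6826.67 = 28595.4 Pa/m
dP = 28595.4 * 5.1 / 1000 = 145.8 kPa

145.8 kPa


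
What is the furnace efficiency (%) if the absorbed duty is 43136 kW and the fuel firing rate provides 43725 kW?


Furnace efficiency = Q_absorbed / Q_fuel * 100
= 43136 / 43725 * 100 = 98.65

98.65 %


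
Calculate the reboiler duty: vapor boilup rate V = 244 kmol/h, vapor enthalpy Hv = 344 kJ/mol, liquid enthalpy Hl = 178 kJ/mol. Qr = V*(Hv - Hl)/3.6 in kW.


Qr = 244 * (344 - 178) / 3.6 = 244 * 166 / 3.6 = 11250

11250 kW


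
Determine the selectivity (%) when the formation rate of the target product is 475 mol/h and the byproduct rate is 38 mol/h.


Selectivity = desired / (desired + undesired) * 100
Total products = 475 + 38 = 513 mol/h
S = 475 / 513 * 100
= 0.9259 * 100
= 92.59 %

92.59 %


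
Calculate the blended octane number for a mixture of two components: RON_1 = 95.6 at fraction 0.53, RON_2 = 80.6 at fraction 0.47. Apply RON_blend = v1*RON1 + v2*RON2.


Linear blending: RON_blend = sum(vi * RONi)
Contribution 1: 0.53 * 95.6 = 50.668
Contribution 2: 0.47 * 80.6 = 37.882
RON_blend = 50.668 + 37.882 = 88.55

88.55


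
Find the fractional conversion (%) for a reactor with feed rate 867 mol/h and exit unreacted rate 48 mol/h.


X = (F_in - F_out) / F_in * 100
Moles reacted = 867 - 48 = 819
X = 819 / 867 * 100
= 0.9446 * 100
= 94.46 %

94.46 %


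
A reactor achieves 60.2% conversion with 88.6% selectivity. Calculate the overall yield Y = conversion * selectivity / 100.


Overall yield = conversion (%) * selectivity (%) / 100
Conversion = 60.2%, Selectivity = 88.6%
Y = 60.2 * 88.6 / 100
= 53.3372 %

53.3372 %


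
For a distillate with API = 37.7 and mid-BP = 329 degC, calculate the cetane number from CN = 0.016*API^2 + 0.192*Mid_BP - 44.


CN = 0.016 * 37.7^2 + 0.192 * 329 - 44
CN = 22.74064 + 63.168 - 44 = 41.90864

41.90864


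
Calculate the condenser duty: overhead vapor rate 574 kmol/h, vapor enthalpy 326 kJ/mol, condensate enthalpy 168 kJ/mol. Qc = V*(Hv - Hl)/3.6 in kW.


Qc = 574 * (326 - 168) / 3.6 = 574 * 158 / 3.6 = 25190

25190 kW


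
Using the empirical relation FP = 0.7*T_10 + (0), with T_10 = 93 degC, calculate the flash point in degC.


FP = 0.7 * 93 + (0) = 65.1

65.1 degC


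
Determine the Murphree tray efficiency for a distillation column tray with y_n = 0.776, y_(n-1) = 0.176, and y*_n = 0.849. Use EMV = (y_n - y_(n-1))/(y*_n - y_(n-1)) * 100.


Murphree vapor efficiency: EMV = (y_n - y_(n-1)) / (y*_n - y_(n-1)) * 100
EMV = (0.776 - 0.176) / (0.849 - 0.176) * 100 = 0.6 / 0.673 * 100 = 89.15

89.15 %


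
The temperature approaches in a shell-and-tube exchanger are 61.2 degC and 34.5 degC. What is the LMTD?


LMTD = (dT1 - dT2) / ln(dT1/dT2)
= (61.2 - 34.5) / ln(61.2 / 34.5) = 26.7 / 0.573188 = 46.58

46.58 degC


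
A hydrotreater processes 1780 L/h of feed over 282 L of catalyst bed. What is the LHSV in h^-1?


LHSV = volumetric feed rate / catalyst volume
= 1780 L/h / 282 L
= 6.312 h^-1

6.312 h^-1


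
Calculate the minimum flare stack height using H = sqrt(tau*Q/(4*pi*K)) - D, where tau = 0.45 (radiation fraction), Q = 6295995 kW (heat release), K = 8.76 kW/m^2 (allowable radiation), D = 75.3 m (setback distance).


tau*Q/(4*pi*K) = 0.45 * 6295995 / (4 * pi * 8.76) = 25737.3
sqrt(25737.3) = 160.428
H = 160.428 - 75.3 = 85.13

85.13 m


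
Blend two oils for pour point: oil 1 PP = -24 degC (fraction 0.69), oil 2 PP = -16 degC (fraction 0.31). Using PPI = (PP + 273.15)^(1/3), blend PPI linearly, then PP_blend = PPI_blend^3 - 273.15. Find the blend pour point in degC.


PPI_1 = (-24 + 273.15)^(1/3) = 6.292458
PPI_2 = (-16 + 273.15)^(1/3) = 6.359098
PPI_blend = 0.69 * 6.292458 + 0.31 * 6.359098 = 6.313116
PP_blend = 6.313116^3 - 273.15 = 251.612 - 273.15 = -21.54

-21.54 degC


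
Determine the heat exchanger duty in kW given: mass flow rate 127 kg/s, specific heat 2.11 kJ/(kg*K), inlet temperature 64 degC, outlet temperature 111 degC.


Q = m_dot * cp * delta_T
delta_T = 111 - 64 = 47 K
Q = 127 * 2.11 * 47
= 267.97 * 47
= 12594.59 kW

12594.59 kW


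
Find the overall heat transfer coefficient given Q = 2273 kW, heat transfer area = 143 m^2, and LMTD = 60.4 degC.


From Q = U*A*LMTD, U = Q / (A * LMTD)
U = 2273 / (143 * 60.4) = 2273 / 8637.2 = 0.2632

0.2632 kW/(m^2*K)


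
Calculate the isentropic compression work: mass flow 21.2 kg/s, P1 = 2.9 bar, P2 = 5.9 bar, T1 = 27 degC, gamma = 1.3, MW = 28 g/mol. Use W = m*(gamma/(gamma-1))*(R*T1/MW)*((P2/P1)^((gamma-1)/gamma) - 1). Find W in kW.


Isentropic work: W = m*(gamma/(gamma-1))*(R*T1/MW)*((P2/P1)^((gamma-1)/gamma) - 1)
T1 = 27 + 273.15 = 300.15 K
Pressure ratio = 5.9 / 2.9 = 2.03448
Exponent = (1.3 - 1)/1.3 = 0.230769
(P2/P1)^exp - 1 = 2.03448^0.230769 - 1 = 0.178098
W = 21.2 * 1.3 / 0.3 * 8.314 * 300.15 / 28 * 0.178098 = 1458

1458 kW


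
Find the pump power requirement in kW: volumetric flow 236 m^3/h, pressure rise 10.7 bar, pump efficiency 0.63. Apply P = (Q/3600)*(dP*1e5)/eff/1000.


Q = 236 / 3600 = 0.0655556 m^3/s
P = 0.0655556 * (10.7 * 1e5) / 0.63 / 1000 = 111.3

111.3 kW


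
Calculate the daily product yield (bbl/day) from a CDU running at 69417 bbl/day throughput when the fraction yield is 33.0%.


Crude throughput = 69417 bbl/day
Fraction yield = 33.0%
yield = throughput * fraction / 100
yield = 69417 * 33.0 / 100 = 22907.61

22907.61 bbl/day


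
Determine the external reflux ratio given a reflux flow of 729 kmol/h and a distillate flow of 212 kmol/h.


Reflux ratio definition: R = L / D (liquid returned / distillate withdrawn)
L = 729 kmol/h, D = 212 kmol/h
R = 729 / 212 = 3.439

3.439


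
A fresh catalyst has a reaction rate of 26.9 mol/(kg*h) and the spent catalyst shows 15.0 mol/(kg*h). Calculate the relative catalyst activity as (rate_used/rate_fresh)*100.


Activity (%) = (rate_used / rate_fresh) * 100
rate_used = 15.0, rate_fresh = 26.9
= (15.0 / 26.9) * 100
= 0.5576 * 100 = 55.76

55.76 %


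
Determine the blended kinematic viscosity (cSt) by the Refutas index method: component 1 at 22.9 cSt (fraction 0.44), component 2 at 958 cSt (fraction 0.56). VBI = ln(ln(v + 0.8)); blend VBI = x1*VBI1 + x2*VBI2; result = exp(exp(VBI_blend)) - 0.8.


Refutas method: VBN_i = 14.534*ln(ln(visc_i + 0.8)) + 10.975, blended linearly by mass fraction; since VBN is linear in VBI_i = ln(ln(visc_i + 0.8)) and the fractions sum to 1, blend VBI directly: visc = exp(exp(VBI_blend)) - 0.8
VBI_1 = ln(ln(22.9 + 0.8)) = 1.1523
VBI_2 = ln(ln(958 + 0.8)) = 1.92654
VBI_blend = 0.44 * 1.1523 + 0.56 * 1.92654 = 1.58587
visc_blend = exp(exp(1.58587)) - 0.8 = 131.3

131.3 cSt


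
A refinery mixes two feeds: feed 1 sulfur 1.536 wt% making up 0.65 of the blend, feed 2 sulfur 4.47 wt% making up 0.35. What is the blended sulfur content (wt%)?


Linear sulfur blending: S_blend = x1*S1 + x2*S2
Contribution 1: 0.65 * 1.536 = 0.9984 wt%
Contribution 2: 0.35 * 4.47 = 1.5645 wt%
S_blend = 0.9984 + 1.5645 = 2.5629

2.5629 wt%


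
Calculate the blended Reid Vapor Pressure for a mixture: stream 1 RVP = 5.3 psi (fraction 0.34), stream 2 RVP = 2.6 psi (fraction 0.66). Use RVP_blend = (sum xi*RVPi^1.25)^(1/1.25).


Chevron index: RVP_blend = (sum xi*RVPi^1.25)^(1/1.25)
RVP^1.25 terms: 0.34 * 5.3^1.25 + 0.66 * 2.6^1.25 = 4.91318
RVP_blend = 4.91318^(1/1.25) = 3.573

3.573 psi


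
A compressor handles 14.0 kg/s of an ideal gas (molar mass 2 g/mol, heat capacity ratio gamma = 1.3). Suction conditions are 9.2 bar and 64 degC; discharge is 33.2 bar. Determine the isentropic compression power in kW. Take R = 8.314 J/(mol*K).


Isentropic work: W = m*(gamma/(gamma-1))*(R*T1/MW)*((P2/P1)^((gamma-1)/gamma) - 1)
T1 = 64 + 273.15 = 337.15 K
Pressure ratio = 33.2 / 9.2 = 3.6087
Exponent = (1.3 - 1)/1.3 = 0.230769
(P2/P1)^exp - 1 = 3.6087^0.230769 - 1 = 0.344681
W = 14.0 * 1.3 / 0.3 * 8.314 * 337.15 / 2 * 0.344681 = 29310

29310 kW


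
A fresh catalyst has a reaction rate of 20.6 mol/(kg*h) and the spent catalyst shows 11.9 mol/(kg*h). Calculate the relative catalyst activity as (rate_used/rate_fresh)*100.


Activity (%) = (rate_used / rate_fresh) * 100
rate_used = 11.9, rate_fresh = 20.6
= (11.9 / 20.6) * 100
= 0.5777 * 100 = 57.77

57.77 %


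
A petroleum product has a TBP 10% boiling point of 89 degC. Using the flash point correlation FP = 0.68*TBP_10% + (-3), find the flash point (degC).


FP = 0.68 * 89 + (-3) = 57.52

57.52 degC


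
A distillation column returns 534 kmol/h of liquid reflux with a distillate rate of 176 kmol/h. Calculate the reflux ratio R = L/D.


Reflux ratio definition: R = L / D (liquid returned / distillate withdrawn)
L = 534 kmol/h, D = 176 kmol/h
R = 534 / 176 = 3.034

3.034


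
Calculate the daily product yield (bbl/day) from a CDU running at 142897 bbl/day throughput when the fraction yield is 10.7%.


Crude throughput = 142897 bbl/day
Fraction yield = 10.7%
yield = throughput * fraction / 100
yield = 142897 * 10.7 / 100 = 15289.979

15289.979 bbl/day


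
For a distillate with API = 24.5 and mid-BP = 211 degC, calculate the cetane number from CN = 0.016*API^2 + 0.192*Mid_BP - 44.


CN = 0.016 * 24.5^2 + 0.192 * 211 - 44
CN = 9.604 + 40.512 - 44 = 6.116

6.116


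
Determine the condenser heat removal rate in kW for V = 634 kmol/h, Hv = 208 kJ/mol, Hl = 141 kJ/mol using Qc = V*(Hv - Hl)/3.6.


Qc = 634 * (208 - 141) / 3.6 = 634 * 67 / 3.6 = 11800

11800 kW


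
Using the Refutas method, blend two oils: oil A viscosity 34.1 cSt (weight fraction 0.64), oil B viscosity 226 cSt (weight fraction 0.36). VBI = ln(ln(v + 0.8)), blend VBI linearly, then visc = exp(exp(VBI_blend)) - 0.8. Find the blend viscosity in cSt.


Refutas method: VBN_i = 14.534*ln(ln(visc_i + 0.8)) + 10.975, blended linearly by mass fraction; since VBN is linear in VBI_i = ln(ln(visc_i + 0.8)) and the fractions sum to 1, blend VBI directly: visc = exp(exp(VBI_blend)) - 0.8
VBI_1 = ln(ln(34.1 + 0.8)) = 1.26765
VBI_2 = ln(ln(226 + 0.8)) = 1.69085
VBI_blend = 0.64 * 1.26765 + 0.36 * 1.69085 = 1.42
visc_blend = exp(exp(1.42)) - 0.8 = 61.82

61.82 cSt


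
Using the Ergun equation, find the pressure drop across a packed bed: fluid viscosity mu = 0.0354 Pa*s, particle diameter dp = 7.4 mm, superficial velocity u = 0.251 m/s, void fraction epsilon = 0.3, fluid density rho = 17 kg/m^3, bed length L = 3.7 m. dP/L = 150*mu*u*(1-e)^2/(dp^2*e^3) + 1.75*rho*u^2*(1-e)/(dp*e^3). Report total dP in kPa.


dp = 7.4 mm = 0.0074 m
Viscous term = 150*0.0354*0.251*(1-0.3)^2 / (0.0074^2*0.3^3) = 441710
Inertial term = 1.75*17*0.251^2*(1-0.3) / (0.0074*0.3^3) = 6566.55
dP/L = 441710 + 6566.55 = 448277 Pa/m
dP = 448277 * 3.7 / 1000 = 1659 kPa

1659 kPa


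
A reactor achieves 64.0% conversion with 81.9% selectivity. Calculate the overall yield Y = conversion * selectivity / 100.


Overall yield = conversion (%) * selectivity (%) / 100
Conversion = 64.0%, Selectivity = 81.9%
Y = 64.0 * 81.9 / 100
= 52.416 %

52.416 %


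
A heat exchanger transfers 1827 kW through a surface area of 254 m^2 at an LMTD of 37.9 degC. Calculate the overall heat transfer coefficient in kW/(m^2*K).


From Q = U*A*LMTD, U = Q / (A * LMTD)
U = 1827 / (254 * 37.9) = 1827 / 9626.6 = 0.1898

0.1898 kW/(m^2*K)


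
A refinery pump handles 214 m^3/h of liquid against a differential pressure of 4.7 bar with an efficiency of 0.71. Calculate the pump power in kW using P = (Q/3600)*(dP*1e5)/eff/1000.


Q = 214 / 3600 = 0.0594444 m^3/s
P = 0.0594444 * (4.7 * 1e5) / 0.71 / 1000 = 39.35

39.35 kW


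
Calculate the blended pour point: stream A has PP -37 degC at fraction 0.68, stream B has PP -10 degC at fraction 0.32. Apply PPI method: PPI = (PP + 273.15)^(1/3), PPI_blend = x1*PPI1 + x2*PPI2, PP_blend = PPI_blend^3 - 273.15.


PPI_1 = (-37 + 273.15)^(1/3) = 6.181056
PPI_2 = (-10 + 273.15)^(1/3) = 6.408176
PPI_blend = 0.68 * 6.181056 + 0.32 * 6.408176 = 6.253734
PP_blend = 6.253734^3 - 273.15 = 244.5785 - 273.15 = -28.57

-28.57 degC


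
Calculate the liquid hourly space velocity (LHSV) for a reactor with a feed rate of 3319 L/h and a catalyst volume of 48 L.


LHSV = volumetric feed rate / catalyst volume
= 3319 L/h / 48 L
= 69.15 h^-1

69.15 h^-1


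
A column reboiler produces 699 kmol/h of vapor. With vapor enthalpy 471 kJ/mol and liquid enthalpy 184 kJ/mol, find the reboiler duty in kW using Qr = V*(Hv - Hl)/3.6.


Qr = 699 * (471 - 184) / 3.6 = 699 * 287 / 3.6 = 55730

55730 kW


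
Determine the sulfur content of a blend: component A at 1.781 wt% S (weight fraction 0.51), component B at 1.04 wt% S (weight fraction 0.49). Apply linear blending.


Linear sulfur blending: S_blend = x1*S1 + x2*S2
Contribution 1: 0.51 * 1.781 = 0.90831 wt%
Contribution 2: 0.49 * 1.04 = 0.5096 wt%
S_blend = 0.90831 + 0.5096 = 1.41791

1.41791 wt%


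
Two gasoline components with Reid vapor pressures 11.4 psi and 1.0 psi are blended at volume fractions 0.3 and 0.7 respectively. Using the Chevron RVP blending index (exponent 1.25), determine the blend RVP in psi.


Chevron index: RVP_blend = (sum xi*RVPi^1.25)^(1/1.25)
RVP^1.25 terms: 0.3 * 11.4^1.25 + 0.7 * 1.0^1.25 = 6.98423
RVP_blend = 6.98423^(1/1.25) = 4.735

4.735 psi


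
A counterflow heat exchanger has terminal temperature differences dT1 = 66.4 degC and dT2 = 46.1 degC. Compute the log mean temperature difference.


LMTD = (dT1 - dT2) / ln(dT1/dT2)
= (66.4 - 46.1) / ln(66.4 / 46.1) = 20.3 / 0.364884 = 55.63

55.63 degC


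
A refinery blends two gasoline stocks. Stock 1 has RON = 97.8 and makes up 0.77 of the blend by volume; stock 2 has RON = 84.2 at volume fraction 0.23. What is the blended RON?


Linear blending: RON_blend = sum(vi * RONi)
Contribution 1: 0.77 * 97.8 = 75.306
Contribution 2: 0.23 * 84.2 = 19.366
RON_blend = 75.306 + 19.366 = 94.672

94.672


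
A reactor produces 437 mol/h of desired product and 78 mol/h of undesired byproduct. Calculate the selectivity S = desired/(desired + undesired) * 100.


Selectivity = desired / (desired + undesired) * 100
Total products = 437 + 78 = 515 mol/h
S = 437 / 515 * 100
= 0.8485 * 100
= 84.85 %

84.85 %


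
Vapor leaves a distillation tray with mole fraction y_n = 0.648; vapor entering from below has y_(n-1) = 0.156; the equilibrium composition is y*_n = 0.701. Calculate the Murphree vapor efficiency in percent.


Murphree vapor efficiency: EMV = (y_n - y_(n-1)) / (y*_n - y_(n-1)) * 100
EMV = (0.648 - 0.156) / (0.701 - 0.156) * 100 = 0.492 / 0.545 * 100 = 90.28

90.28 %


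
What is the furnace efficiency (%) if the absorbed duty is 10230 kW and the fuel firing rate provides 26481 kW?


Furnace efficiency = Q_absorbed / Q_fuel * 100
= 10230 / 26481 * 100 = 38.63

38.63 %


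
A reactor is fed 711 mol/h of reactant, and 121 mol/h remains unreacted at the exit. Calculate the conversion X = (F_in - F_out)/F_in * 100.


X = (F_in - F_out) / F_in * 100
Moles reacted = 711 - 121 = 590
X = 590 / 711 * 100
= 0.8298 * 100
= 82.98 %

82.98 %


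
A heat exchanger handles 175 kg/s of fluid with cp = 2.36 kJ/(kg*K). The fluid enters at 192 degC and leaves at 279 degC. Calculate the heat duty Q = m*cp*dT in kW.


Q = m_dot * cp * delta_T
delta_T = 279 - 192 = 87 K
Q = 175 * 2.36 * 87
= 413 * 87
= 35931 kW

35931 kW


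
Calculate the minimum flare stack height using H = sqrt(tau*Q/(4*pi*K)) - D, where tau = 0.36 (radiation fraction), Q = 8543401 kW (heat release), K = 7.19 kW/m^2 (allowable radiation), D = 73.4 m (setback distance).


tau*Q/(4*pi*K) = 0.36 * 8543401 / (4 * pi * 7.19) = 34040.4
sqrt(34040.4) = 184.5
H = 184.5 - 73.4 = 111.1

111.1 m


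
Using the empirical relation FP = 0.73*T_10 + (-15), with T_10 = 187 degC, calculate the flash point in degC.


FP = 0.73 * 187 + (-15) = 121.51

121.51 degC


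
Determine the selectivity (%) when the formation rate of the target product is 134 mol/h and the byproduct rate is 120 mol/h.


Selectivity = desired / (desired + undesired) * 100
Total products = 134 + 120 = 254 mol/h
S = 134 / 254 * 100
= 0.5276 * 100
= 52.76 %

52.76 %


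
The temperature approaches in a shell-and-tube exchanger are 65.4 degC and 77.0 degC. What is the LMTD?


LMTD = (dT1 - dT2) / ln(dT1/dT2)
= (65.4 - 77.0) / ln(65.4 / 77.0) = -11.6 / -0.163283 = 71.04

71.04 degC


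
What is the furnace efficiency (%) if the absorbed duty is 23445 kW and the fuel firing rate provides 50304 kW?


Furnace efficiency = Q_absorbed / Q_fuel * 100
= 23445 / 50304 * 100 = 46.61

46.61 %


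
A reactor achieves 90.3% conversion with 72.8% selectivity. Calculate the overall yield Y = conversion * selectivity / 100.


Overall yield = conversion (%) * selectivity (%) / 100
Conversion = 90.3%, Selectivity = 72.8%
Y = 90.3 * 72.8 / 100
= 65.7384 %

65.7384 %


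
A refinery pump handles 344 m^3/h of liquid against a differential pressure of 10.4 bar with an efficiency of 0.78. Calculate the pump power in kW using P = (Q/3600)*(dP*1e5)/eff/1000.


Q = 344 / 3600 = 0.0955556 m^3/s
P = 0.0955556 * (10.4 * 1e5) / 0.78 / 1000 = 127.4

127.4 kW


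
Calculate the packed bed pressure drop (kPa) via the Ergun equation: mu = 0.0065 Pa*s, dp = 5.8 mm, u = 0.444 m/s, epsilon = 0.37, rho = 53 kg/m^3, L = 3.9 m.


dp = 5.8 mm = 0.0058 m
Viscous term = 150*0.0065*0.444*(1-0.37)^2 / (0.0058^2*0.37^3) = 100834
Inertial term = 1.75*53*0.444^2*(1-0.37) / (0.0058*0.37^3) = 39209.1
dP/L = 100834 + 39209.1 = 140043 Pa/m
dP = 140043 * 3.9 / 1000 = 546.2 kPa

546.2 kPa
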